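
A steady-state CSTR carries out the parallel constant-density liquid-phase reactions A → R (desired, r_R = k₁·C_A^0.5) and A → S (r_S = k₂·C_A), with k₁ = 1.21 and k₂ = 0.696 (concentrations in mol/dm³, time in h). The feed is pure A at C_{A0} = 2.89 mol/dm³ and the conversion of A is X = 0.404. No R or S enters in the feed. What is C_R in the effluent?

Exit C_A = C_{A0}(1−X) = 2.89×0.596 = 1.722 mol/dm³.
A CSTR operates uniformly at the exit composition, giving r_R = 1.588 and r_S = 1.199 (each k·C_A^n at C_A = 1.722).
Fraction of consumed A going to R: r_R/(r_R+r_S) = 0.5698.
C_R = 0.5698·C_{A0}·X = 0.5698×2.89×0.404 = 0.665 mol/dm³.

0.665 mol/dm³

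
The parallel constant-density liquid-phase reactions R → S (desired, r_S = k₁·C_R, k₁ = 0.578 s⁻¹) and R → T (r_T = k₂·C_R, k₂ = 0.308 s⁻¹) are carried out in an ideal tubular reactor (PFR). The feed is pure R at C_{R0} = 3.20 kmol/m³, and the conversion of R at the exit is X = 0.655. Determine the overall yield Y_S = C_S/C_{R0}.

0.427

C_R = C_{R0}(1−X) = 1.104 kmol/m³.
Both paths are first order in R, so the instantaneous fraction to S is constant: dC_S/d(−C_R) = k₁/(k₁+k₂) = 0.6524.
C_S = 0.6524·(C_{R0}−C_R) = 0.6524×2.096 = 1.37 kmol/m³.
Y_S = C_S/C_{R0} = 1.367/3.20 = 0.427.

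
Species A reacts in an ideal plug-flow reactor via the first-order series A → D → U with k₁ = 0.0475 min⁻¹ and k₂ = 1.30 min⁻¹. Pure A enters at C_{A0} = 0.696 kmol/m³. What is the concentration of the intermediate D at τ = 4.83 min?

For first-order series with pure A initially, C_D(τ) = k₁C_{A0}/(k₂−k₁)·(e^(−k₁τ) − e^(−k₂τ)).
e^(−k₁τ) = e^(−0.0475×4.83) = e^(−0.2294) = 0.7950; e^(−k₂τ) = e^(−6.279) = 0.001875.
C_D = 0.0475×0.696/(1.30−0.0475) × (0.7950−0.001875) = 0.02640×0.7931 = 0.02093 kmol/m³.

0.0209 kmol/m³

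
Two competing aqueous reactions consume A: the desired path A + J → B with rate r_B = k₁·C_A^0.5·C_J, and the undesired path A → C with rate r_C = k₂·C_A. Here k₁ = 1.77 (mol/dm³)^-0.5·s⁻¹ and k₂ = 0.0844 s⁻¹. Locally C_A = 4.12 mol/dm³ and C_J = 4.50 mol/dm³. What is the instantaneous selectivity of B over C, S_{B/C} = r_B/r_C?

46.5

S_{B/C} = r_B/r_C = (k₁·C_A^0.5·C_J)/(k₂·C_A) = (k₁/k₂)·C_A^-0.5·C_J.
= (1.77×4.120^0.5×4.500) / (0.0844×4.120) = 16.17/0.3477 = 46.5.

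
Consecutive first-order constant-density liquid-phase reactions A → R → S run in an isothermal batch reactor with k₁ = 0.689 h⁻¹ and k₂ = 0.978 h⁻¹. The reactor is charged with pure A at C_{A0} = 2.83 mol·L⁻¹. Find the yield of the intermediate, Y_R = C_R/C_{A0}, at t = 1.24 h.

The intermediate concentration in a first-order A→B→C sequence is C_R = k₁C_{A0}(e^(−k₁t) − e^(−k₂t))/(k₂−k₁).
e^(−k₁t) = e^(−0.689×1.24) = e^(−0.8544) = 0.4256; e^(−k₂t) = e^(−1.213) = 0.2974.
C_R = 0.689×2.83/(0.978−0.689) × (0.4256−0.2974) = 6.747×0.1282 = 0.8647 mol·L⁻¹.
Y_R = C_R/C_{A0} = 0.8647/2.83 = 0.306.

0.306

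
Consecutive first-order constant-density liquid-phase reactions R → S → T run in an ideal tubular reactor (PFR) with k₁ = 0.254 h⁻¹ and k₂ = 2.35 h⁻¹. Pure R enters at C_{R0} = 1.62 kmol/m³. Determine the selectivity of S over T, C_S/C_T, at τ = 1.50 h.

0.333

For first-order series with pure R initially, C_S(τ) = k₁C_{R0}/(k₂−k₁)·(e^(−k₁τ) − e^(−k₂τ)).
e^(−k₁τ) = e^(−0.254×1.50) = e^(−0.3810) = 0.6832; e^(−k₂τ) = e^(−3.525) = 0.02945.
C_S = 0.254×1.62/(2.35−0.254) × (0.6832−0.02945) = 0.1963×0.6537 = 0.1283 kmol/m³.
C_R = C_{R0}e^(−k₁τ) = 1.107 kmol/m³, so C_T = C_{R0}−C_R−C_S = 0.3849 kmol/m³; C_S/C_T = 0.333.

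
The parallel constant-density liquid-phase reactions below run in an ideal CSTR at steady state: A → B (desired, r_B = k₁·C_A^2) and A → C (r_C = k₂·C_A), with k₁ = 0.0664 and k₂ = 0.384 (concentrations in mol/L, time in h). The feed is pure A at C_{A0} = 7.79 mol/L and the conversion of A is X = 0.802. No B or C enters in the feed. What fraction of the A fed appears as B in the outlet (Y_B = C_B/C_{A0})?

0.169

Exit C_A = C_{A0}(1−X) = 7.79×0.198 = 1.542 mol/L.
Rates in a CSTR are evaluated at the outlet concentration: r_B = 0.0664×1.542^2 = 0.1580, r_C = 0.384×1.542 = 0.5923.
Fraction of consumed A going to B: r_B/(r_B+r_C) = 0.2106.
C_B = 0.2106·C_{A0}·X = 0.2106×7.79×0.802 = 1.32 mol/L; Y_B = C_B/C_{A0} = 0.169.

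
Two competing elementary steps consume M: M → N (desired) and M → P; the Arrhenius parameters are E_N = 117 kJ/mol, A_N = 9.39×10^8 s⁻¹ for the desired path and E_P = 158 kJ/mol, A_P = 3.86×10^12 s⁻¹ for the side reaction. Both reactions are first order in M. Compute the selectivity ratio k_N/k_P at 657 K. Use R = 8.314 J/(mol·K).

With equal orders, S_{N/P} = k_N/k_P = (A_N/A_P)·exp[(E_P−E_N)/(RT)].
(E_P−E_N)/(RT) = (158−117)×10³/(8.314×657) = 41000/5462 = 7.506.
k_N/k_P = (9.39×10^8/3.86×10^12)·exp(7.506) = 2.433×10^-4 × 1819 = 0.442.

0.442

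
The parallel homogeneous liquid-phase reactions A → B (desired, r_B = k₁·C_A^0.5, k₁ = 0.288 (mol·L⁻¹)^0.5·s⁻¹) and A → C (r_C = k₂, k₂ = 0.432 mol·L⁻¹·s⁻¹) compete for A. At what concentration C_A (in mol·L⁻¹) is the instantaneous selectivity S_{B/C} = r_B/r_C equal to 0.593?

S_{B/C} = (k₁/k₂)·C_A^0.5 ⇒ C_A = (S·k₂/k₁)^(2).
= (0.593×0.432/0.288)^(2) = (0.8895)^(2) = 0.791 mol·L⁻¹.

0.791 mol·L⁻¹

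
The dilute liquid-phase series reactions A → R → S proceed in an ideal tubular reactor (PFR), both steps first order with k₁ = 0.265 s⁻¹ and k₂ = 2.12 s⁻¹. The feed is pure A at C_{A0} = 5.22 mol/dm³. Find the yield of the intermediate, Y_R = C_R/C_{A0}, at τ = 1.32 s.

Solving the coupled first-order balances gives C_R(τ) = [k₁/(k₂−k₁)]·C_{A0}·(e^(−k₁τ) − e^(−k₂τ)).
e^(−k₁τ) = e^(−0.265×1.32) = e^(−0.3498) = 0.7048; e^(−k₂τ) = e^(−2.798) = 0.06091.
C_R = 0.265×5.22/(2.12−0.265) × (0.7048−0.06091) = 0.7457×0.6439 = 0.4802 mol/dm³.
Y_R = C_R/C_{A0} = 0.4802/5.22 = 0.0920.

0.0920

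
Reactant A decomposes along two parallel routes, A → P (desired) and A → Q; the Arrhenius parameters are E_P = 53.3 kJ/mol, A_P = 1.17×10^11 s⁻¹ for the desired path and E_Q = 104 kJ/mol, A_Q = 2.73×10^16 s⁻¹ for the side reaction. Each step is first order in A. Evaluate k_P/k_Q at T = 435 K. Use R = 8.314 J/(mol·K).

5.25

With equal orders, S_{P/Q} = k_P/k_Q = (A_P/A_Q)·exp[(E_Q−E_P)/(RT)].
(E_Q−E_P)/(RT) = (104−53.3)×10³/(8.314×435) = 50700/3617 = 14.02.
k_P/k_Q = (1.17×10^11/2.73×10^16)·exp(14.02) = 4.286×10^-6 × 1.225×10^6 = 5.25.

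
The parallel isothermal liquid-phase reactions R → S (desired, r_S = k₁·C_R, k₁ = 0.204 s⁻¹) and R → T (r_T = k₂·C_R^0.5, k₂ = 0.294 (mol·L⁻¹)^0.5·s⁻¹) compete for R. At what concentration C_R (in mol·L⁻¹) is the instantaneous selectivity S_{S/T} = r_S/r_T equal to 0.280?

S_{S/T} = (k₁/k₂)·C_R^0.5 ⇒ C_R = (S·k₂/k₁)^(2).
= (0.280×0.294/0.204)^(2) = (0.4035)^(2) = 0.163 mol·L⁻¹.

0.163 mol·L⁻¹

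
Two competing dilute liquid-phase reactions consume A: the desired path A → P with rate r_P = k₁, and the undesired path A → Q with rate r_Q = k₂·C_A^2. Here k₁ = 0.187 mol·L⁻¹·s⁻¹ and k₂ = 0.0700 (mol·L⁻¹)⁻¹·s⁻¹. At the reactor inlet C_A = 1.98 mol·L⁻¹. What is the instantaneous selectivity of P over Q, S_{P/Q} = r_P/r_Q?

S_{P/Q} = r_P/r_Q = (k₁)/(k₂·C_A^2) = (k₁/k₂)·C_A^-2.
= (0.187) / (0.0700×1.980^2) = 0.1870/0.2744 = 0.681.

0.681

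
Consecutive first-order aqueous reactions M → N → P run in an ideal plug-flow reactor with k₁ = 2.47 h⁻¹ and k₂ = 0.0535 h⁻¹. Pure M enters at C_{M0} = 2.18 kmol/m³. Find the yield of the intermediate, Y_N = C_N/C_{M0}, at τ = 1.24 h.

Solving the coupled first-order balances gives C_N(τ) = [k₁/(k₂−k₁)]·C_{M0}·(e^(−k₁τ) − e^(−k₂τ)).
e^(−k₁τ) = e^(−2.47×1.24) = e^(−3.063) = 0.04676; e^(−k₂τ) = e^(−0.06634) = 0.9358.
C_N = 2.47×2.18/(0.0535−2.47) × (0.04676−0.9358) = (-2.228)×(-0.8891) = 1.981 kmol/m³.
Y_N = C_N/C_{M0} = 1.981/2.18 = 0.909.

0.909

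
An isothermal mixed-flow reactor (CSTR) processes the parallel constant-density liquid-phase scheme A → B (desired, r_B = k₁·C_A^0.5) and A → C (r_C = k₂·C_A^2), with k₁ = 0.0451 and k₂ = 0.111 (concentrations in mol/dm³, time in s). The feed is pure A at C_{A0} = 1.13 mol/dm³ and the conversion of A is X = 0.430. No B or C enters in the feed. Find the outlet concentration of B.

Exit C_A = C_{A0}(1−X) = 1.13×0.570 = 0.6441 mol/dm³.
Rates in a CSTR are evaluated at the outlet concentration: r_B = 0.0451×0.6441^0.5 = 0.03620, r_C = 0.111×0.6441^2 = 0.04605.
Fraction of consumed A going to B: r_B/(r_B+r_C) = 0.4401.
C_B = 0.4401·C_{A0}·X = 0.4401×1.13×0.430 = 0.214 mol/dm³.

0.214 mol/dm³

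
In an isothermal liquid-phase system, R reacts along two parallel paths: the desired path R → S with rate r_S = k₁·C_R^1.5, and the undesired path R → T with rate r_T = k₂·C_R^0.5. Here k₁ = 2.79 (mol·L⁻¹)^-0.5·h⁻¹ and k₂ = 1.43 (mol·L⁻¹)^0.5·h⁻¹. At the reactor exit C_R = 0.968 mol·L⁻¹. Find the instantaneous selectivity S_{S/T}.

1.89

S_{S/T} = r_S/r_T = (k₁·C_R^1.5)/(k₂·C_R^0.5) = (k₁/k₂)·C_R.
= (2.79×0.9680^1.5) / (1.43×0.9680^0.5) = 2.657/1.407 = 1.89.
Since the desired path is higher order in R, keeping C_R high (PFR or concentrated feed) favours S.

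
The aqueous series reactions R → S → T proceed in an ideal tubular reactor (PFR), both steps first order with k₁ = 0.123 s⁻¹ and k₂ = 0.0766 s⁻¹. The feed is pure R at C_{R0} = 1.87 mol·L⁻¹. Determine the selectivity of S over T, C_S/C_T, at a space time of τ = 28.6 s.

0.289

For first-order series with pure R initially, C_S(τ) = k₁C_{R0}/(k₂−k₁)·(e^(−k₁τ) − e^(−k₂τ)).
e^(−k₁τ) = e^(−0.123×28.6) = e^(−3.518) = 0.02966; e^(−k₂τ) = e^(−2.191) = 0.1118.
C_S = 0.123×1.87/(0.0766−0.123) × (0.02966−0.1118) = (-4.957)×(-0.08217) = 0.4073 mol·L⁻¹.
C_R = C_{R0}e^(−k₁τ) = 0.05547 mol·L⁻¹, so C_T = C_{R0}−C_R−C_S = 1.407 mol·L⁻¹; C_S/C_T = 0.289.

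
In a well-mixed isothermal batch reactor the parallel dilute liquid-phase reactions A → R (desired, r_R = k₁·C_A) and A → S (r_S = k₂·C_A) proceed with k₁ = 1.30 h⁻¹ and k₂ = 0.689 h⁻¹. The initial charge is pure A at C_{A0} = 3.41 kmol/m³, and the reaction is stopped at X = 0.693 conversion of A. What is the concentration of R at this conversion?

1.54 kmol/m³

C_A = C_{A0}(1−X) = 1.047 kmol/m³.
Both paths are first order in A, so the instantaneous fraction to R is constant: dC_R/d(−C_A) = k₁/(k₁+k₂) = 0.6536.
C_R = 0.6536·(C_{A0}−C_A) = 0.6536×2.363 = 1.54 kmol/m³.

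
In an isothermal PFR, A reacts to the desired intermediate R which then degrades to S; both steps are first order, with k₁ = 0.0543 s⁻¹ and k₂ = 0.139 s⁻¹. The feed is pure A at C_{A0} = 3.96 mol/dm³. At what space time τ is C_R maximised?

11.1 s

Setting dC_R/dτ = 0 gives τ_opt = ln(k₂/k₁)/(k₂−k₁).
= ln(0.139/0.0543)/(0.139−0.0543) = ln(2.560)/0.08470 = 0.9399/0.08470 = 11.1 s.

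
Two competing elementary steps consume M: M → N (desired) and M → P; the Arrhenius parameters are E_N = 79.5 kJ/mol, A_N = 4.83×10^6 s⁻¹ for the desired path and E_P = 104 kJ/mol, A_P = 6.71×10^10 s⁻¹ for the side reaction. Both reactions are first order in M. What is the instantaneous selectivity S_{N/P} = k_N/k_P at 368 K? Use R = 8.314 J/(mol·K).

0.216

k_N/k_P = (A_N/A_P)·exp[−(E_N−E_P)/(RT)] = (A_N/A_P)·exp[(E_P−E_N)/(RT)].
(E_P−E_N)/(RT) = (104−79.5)×10³/(8.314×368) = 24500/3060 = 8.008.
k_N/k_P = (4.83×10^6/6.71×10^10)·exp(8.008) = 7.198×10^-5 × 3004 = 0.216.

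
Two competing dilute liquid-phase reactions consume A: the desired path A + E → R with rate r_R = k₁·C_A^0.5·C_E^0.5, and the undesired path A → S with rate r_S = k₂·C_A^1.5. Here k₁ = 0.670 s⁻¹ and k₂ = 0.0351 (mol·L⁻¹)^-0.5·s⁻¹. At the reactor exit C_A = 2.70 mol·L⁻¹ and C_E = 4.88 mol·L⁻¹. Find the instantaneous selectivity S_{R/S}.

S_{R/S} = r_R/r_S = (k₁·C_A^0.5·C_E^0.5)/(k₂·C_A^1.5) = (k₁/k₂)·C_A⁻¹·C_E^0.5.
= (0.670×2.700^0.5×4.880^0.5) / (0.0351×2.700^1.5) = 2.432/0.1557 = 15.6.

15.6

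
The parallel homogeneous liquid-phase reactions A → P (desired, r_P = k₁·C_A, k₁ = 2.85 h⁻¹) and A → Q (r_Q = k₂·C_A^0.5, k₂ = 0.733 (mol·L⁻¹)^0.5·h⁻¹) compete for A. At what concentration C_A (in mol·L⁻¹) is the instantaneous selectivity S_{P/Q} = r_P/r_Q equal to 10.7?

7.57 mol·L⁻¹

S_{P/Q} = (k₁/k₂)·C_A^0.5 ⇒ C_A = (S·k₂/k₁)^(2).
= (10.7×0.733/2.85)^(2) = (2.752)^(2) = 7.57 mol·L⁻¹.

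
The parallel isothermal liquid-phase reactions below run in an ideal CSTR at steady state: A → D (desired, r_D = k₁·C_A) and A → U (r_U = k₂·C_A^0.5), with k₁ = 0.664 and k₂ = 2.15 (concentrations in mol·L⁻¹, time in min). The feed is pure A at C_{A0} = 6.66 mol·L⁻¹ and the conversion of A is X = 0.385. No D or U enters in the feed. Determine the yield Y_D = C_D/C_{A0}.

0.148

Exit C_A = C_{A0}(1−X) = 6.66×0.615 = 4.096 mol·L⁻¹.
In a CSTR the entire volume is at exit conditions, so r_D = 0.664×4.096 = 2.720 and r_U = 2.15×4.096^0.5 = 4.351.
Fraction of consumed A going to D: r_D/(r_D+r_U) = 0.3846.
C_D = 0.3846·C_{A0}·X = 0.3846×6.66×0.385 = 0.986 mol·L⁻¹; Y_D = C_D/C_{A0} = 0.148.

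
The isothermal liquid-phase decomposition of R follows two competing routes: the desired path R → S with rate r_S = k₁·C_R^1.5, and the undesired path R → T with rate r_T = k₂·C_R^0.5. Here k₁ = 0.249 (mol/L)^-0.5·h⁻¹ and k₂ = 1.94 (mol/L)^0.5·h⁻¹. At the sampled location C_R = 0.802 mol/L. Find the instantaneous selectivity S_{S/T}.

S_{S/T} = r_S/r_T = (k₁·C_R^1.5)/(k₂·C_R^0.5) = (k₁/k₂)·C_R.
= (0.249×0.8020^1.5) / (1.94×0.8020^0.5) = 0.1788/1.737 = 0.103.

0.103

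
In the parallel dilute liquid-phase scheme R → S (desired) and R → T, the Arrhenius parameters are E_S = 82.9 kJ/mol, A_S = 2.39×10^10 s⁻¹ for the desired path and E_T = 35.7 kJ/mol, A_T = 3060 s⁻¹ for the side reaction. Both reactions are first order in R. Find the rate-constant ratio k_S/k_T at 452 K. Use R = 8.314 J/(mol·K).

Since both paths have the same order in R, the concentration cancels and S_{S/T} = k_S/k_T = (A_S/A_T)·exp[(E_T−E_S)/(RT)].
(E_T−E_S)/(RT) = (35.7−82.9)×10³/(8.314×452) = -47200/3758 = -12.56.
k_S/k_T = (2.39×10^10/3060)·exp(-12.56) = 7.810×10^6 × 3.509×10^-6 = 27.4.

27.4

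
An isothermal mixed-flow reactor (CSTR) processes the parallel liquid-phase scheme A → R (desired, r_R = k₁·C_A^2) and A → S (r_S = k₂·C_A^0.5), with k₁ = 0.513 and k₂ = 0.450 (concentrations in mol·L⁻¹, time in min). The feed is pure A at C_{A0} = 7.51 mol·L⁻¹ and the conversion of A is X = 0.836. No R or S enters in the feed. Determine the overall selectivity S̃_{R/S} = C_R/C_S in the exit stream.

Exit C_A = C_{A0}(1−X) = 7.51×0.164 = 1.232 mol·L⁻¹.
A CSTR operates uniformly at the exit composition, giving r_R = 0.7782 and r_S = 0.4994 (each k·C_A^n at C_A = 1.232).
Overall selectivity = C_R/C_S = r_Rτ/(r_Sτ) = r_R/r_S = 1.56.

1.56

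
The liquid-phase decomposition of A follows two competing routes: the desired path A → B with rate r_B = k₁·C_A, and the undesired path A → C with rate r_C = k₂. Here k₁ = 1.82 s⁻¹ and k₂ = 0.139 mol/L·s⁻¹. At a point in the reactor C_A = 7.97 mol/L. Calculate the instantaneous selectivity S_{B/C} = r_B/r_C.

S_{B/C} = r_B/r_C = (k₁·C_A)/(k₂) = (k₁/k₂)·C_A.
= (1.82×7.970) / (0.139) = 14.51/0.1390 = 104.

104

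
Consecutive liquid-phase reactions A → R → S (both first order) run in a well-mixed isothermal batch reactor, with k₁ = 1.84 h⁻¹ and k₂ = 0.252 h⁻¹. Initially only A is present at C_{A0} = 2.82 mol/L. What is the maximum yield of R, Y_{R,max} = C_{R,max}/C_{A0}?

Evaluating C_R at t_opt = ln(k₂/k₁)/(k₂−k₁) gives C_{R,max}/C_{A0} = (k₁/k₂)^[k₂/(k₂−k₁)].
= (1.84/0.252)^(0.252/(0.252−1.84)) = (7.302)^(-0.1587) = 0.7294.

0.729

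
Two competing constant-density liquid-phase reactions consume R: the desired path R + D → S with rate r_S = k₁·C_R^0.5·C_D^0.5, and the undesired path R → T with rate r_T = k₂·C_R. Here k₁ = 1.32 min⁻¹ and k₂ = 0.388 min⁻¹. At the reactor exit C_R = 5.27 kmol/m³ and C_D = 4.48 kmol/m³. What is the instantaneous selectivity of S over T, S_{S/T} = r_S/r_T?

3.14

S_{S/T} = r_S/r_T = (k₁·C_R^0.5·C_D^0.5)/(k₂·C_R) = (k₁/k₂)·C_R^-0.5·C_D^0.5.
= (1.32×5.270^0.5×4.480^0.5) / (0.388×5.270) = 6.414/2.045 = 3.14.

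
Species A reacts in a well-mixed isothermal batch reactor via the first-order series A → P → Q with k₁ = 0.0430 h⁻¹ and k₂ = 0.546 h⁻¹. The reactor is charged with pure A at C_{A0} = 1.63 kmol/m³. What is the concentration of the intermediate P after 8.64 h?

For first-order series with pure A initially, C_P(t) = k₁C_{A0}/(k₂−k₁)·(e^(−k₁t) − e^(−k₂t)).
e^(−k₁t) = e^(−0.0430×8.64) = e^(−0.3715) = 0.6897; e^(−k₂t) = e^(−4.717) = 0.008938.
C_P = 0.0430×1.63/(0.546−0.0430) × (0.6897−0.008938) = 0.1393×0.6807 = 0.09486 kmol/m³.

0.0949 kmol/m³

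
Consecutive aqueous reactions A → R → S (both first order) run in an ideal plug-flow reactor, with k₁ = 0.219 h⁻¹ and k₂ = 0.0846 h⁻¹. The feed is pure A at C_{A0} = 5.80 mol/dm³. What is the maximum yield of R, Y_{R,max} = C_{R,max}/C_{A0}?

0.550

For a first-order series the maximum intermediate yield is C_{R,max}/C_{A0} = (k₁/k₂)^[k₂/(k₂−k₁)].
= (0.219/0.0846)^(0.0846/(0.0846−0.219)) = (2.589)^(-0.6295) = 0.5495.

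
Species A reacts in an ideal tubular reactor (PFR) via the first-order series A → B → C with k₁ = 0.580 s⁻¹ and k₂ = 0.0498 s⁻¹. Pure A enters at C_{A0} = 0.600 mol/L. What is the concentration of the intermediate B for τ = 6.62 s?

0.458 mol/L

Solving the coupled first-order balances gives C_B(τ) = [k₁/(k₂−k₁)]·C_{A0}·(e^(−k₁τ) − e^(−k₂τ)).
e^(−k₁τ) = e^(−0.580×6.62) = e^(−3.840) = 0.02150; e^(−k₂τ) = e^(−0.3297) = 0.7192.
C_B = 0.580×0.600/(0.0498−0.580) × (0.02150−0.7192) = (-0.6564)×(-0.6977) = 0.4579 mol/L.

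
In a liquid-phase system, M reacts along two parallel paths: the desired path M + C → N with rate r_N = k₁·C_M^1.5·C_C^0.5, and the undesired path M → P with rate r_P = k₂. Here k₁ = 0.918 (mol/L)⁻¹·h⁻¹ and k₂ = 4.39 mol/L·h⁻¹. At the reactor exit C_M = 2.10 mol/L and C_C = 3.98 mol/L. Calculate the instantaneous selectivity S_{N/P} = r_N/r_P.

1.27

S_{N/P} = r_N/r_P = (k₁·C_M^1.5·C_C^0.5)/(k₂) = (k₁/k₂)·C_M^1.5·C_C^0.5.
= (0.918×2.100^1.5×3.980^0.5) / (4.39) = 5.573/4.390 = 1.27.
Since the desired path is higher order in M, keeping C_M high (PFR or concentrated feed) favours N.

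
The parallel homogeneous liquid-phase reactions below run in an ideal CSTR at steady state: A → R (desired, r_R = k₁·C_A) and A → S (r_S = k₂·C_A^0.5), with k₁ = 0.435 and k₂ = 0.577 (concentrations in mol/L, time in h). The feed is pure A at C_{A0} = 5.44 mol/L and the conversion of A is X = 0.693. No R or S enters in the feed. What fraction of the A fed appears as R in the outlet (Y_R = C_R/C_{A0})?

Exit C_A = C_{A0}(1−X) = 5.44×0.307 = 1.670 mol/L.
Rates in a CSTR are evaluated at the outlet concentration: r_R = 0.435×1.670 = 0.7265, r_S = 0.577×1.670^0.5 = 0.7457.
Fraction of consumed A going to R: r_R/(r_R+r_S) = 0.4935.
C_R = 0.4935·C_{A0}·X = 0.4935×5.44×0.693 = 1.86 mol/L; Y_R = C_R/C_{A0} = 0.342.

0.342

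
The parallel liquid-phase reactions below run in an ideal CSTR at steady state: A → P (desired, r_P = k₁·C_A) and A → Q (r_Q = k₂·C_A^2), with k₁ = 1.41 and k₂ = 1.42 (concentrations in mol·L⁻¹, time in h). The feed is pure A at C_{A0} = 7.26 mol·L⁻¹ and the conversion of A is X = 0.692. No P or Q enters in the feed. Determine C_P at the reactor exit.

Exit C_A = C_{A0}(1−X) = 7.26×0.308 = 2.236 mol·L⁻¹.
Rates in a CSTR are evaluated at the outlet concentration: r_P = 1.41×2.236 = 3.153, r_Q = 1.42×2.236^2 = 7.100.
Fraction of consumed A going to P: r_P/(r_P+r_Q) = 0.3075.
C_P = 0.3075·C_{A0}·X = 0.3075×7.26×0.692 = 1.54 mol·L⁻¹.

1.54 mol·L⁻¹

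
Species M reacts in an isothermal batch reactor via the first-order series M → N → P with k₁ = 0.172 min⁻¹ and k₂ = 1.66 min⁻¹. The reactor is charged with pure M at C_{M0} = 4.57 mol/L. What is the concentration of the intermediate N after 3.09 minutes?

Solving the coupled first-order balances gives C_N(t) = [k₁/(k₂−k₁)]·C_{M0}·(e^(−k₁t) − e^(−k₂t)).
e^(−k₁t) = e^(−0.172×3.09) = e^(−0.5315) = 0.5877; e^(−k₂t) = e^(−5.129) = 0.005920.
C_N = 0.172×4.57/(1.66−0.172) × (0.5877−0.005920) = 0.5283×0.5818 = 0.3073 mol/L.

0.307 mol/L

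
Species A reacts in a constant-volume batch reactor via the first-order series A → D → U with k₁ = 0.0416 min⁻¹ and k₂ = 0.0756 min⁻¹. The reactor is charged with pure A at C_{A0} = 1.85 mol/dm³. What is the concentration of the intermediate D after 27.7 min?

For first-order series with pure A initially, C_D(t) = k₁C_{A0}/(k₂−k₁)·(e^(−k₁t) − e^(−k₂t)).
e^(−k₁t) = e^(−0.0416×27.7) = e^(−1.152) = 0.3159; e^(−k₂t) = e^(−2.094) = 0.1232.
C_D = 0.0416×1.85/(0.0756−0.0416) × (0.3159−0.1232) = 2.264×0.1927 = 0.4362 mol/dm³.

0.436 mol/dm³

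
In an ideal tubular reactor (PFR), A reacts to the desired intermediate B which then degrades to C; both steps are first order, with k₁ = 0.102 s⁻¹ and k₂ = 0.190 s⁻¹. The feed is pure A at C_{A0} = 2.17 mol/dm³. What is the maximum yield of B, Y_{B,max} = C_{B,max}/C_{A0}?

0.261

At the optimum, C_{B,max}/C_{A0} = (k₁/k₂)^[k₂/(k₂−k₁)].
= (0.102/0.190)^(0.190/(0.190−0.102)) = (0.5368)^(2.159) = 0.2610.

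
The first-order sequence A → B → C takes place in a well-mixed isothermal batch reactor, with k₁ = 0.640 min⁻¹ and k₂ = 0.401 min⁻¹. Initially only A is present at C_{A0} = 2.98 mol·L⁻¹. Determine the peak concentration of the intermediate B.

At the optimum, C_{B,max}/C_{A0} = (k₁/k₂)^[k₂/(k₂−k₁)].
= (0.640/0.401)^(0.401/(0.401−0.640)) = (1.596)^(-1.678) = 0.4564.
C_{B,max} = 0.4564×2.98 = 1.36 mol·L⁻¹.

1.36 mol·L⁻¹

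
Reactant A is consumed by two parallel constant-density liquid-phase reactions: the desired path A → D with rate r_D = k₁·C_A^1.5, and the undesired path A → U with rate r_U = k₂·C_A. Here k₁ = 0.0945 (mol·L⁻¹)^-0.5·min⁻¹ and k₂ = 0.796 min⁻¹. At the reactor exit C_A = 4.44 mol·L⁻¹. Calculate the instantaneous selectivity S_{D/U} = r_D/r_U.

0.250

S_{D/U} = r_D/r_U = (k₁·C_A^1.5)/(k₂·C_A) = (k₁/k₂)·C_A^0.5.
= (0.0945×4.440^1.5) / (0.796×4.440) = 0.8841/3.534 = 0.250.
Since the desired path is higher order in A, keeping C_A high (PFR or concentrated feed) favours D.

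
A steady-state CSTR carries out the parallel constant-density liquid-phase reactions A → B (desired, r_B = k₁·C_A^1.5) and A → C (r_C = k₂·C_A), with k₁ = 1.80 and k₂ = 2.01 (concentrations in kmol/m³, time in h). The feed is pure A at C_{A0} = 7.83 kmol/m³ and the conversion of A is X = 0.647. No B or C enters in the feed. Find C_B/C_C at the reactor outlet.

Exit C_A = C_{A0}(1−X) = 7.83×0.353 = 2.764 kmol/m³.
Rates in a CSTR are evaluated at the outlet concentration: r_B = 1.80×2.764^1.5 = 8.271, r_C = 2.01×2.764 = 5.556.
Overall selectivity = C_B/C_C = r_Bτ/(r_Cτ) = r_B/r_C = 1.49.

1.49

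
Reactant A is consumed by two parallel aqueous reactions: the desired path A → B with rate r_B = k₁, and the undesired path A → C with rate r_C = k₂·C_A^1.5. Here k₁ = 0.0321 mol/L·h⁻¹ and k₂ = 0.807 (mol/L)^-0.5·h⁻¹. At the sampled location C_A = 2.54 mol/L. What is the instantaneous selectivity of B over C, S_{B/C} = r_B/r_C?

0.00983

S_{B/C} = r_B/r_C = (k₁)/(k₂·C_A^1.5) = (k₁/k₂)·C_A^-1.5.
= (0.0321) / (0.807×2.540^1.5) = 0.03210/3.267 = 0.00983.
The undesired path is higher order in A, so low C_A (CSTR or dilute feed) favours B.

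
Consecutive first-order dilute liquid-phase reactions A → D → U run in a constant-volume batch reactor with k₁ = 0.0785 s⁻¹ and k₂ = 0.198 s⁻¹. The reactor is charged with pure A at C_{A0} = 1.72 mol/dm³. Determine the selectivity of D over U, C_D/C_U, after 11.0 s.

0.539

For first-order series with pure A initially, C_D(t) = k₁C_{A0}/(k₂−k₁)·(e^(−k₁t) − e^(−k₂t)).
e^(−k₁t) = e^(−0.0785×11.0) = e^(−0.8635) = 0.4217; e^(−k₂t) = e^(−2.178) = 0.1133.
C_D = 0.0785×1.72/(0.198−0.0785) × (0.4217−0.1133) = 1.130×0.3084 = 0.3485 mol/dm³.
C_A = C_{A0}e^(−k₁t) = 0.7253 mol/dm³, so C_U = C_{A0}−C_A−C_D = 0.6462 mol/dm³; C_D/C_U = 0.539.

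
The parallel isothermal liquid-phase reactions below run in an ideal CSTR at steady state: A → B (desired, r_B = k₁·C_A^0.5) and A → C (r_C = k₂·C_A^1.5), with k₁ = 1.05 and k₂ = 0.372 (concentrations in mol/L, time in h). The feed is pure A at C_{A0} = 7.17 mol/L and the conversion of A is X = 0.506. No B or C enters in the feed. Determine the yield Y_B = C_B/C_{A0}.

0.224

Exit C_A = C_{A0}(1−X) = 7.17×0.494 = 3.542 mol/L.
Rates in a CSTR are evaluated at the outlet concentration: r_B = 1.05×3.542^0.5 = 1.976, r_C = 0.372×3.542^1.5 = 2.480.
Fraction of consumed A going to B: r_B/(r_B+r_C) = 0.4435.
C_B = 0.4435·C_{A0}·X = 0.4435×7.17×0.506 = 1.61 mol/L; Y_B = C_B/C_{A0} = 0.224.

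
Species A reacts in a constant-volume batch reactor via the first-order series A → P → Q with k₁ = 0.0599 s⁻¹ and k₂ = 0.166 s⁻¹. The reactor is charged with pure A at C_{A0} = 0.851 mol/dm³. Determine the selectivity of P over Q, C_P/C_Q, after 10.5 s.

Solving the coupled first-order balances gives C_P(t) = [k₁/(k₂−k₁)]·C_{A0}·(e^(−k₁t) − e^(−k₂t)).
e^(−k₁t) = e^(−0.0599×10.5) = e^(−0.6290) = 0.5332; e^(−k₂t) = e^(−1.743) = 0.1750.
C_P = 0.0599×0.851/(0.166−0.0599) × (0.5332−0.1750) = 0.4804×0.3582 = 0.1721 mol/dm³.
C_A = C_{A0}e^(−k₁t) = 0.4537 mol/dm³, so C_Q = C_{A0}−C_A−C_P = 0.2252 mol/dm³; C_P/C_Q = 0.764.

0.764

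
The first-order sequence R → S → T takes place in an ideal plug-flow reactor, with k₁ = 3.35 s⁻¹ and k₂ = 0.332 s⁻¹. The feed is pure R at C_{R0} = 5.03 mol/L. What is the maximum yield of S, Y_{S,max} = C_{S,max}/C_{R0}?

0.775

For a first-order series the maximum intermediate yield is C_{S,max}/C_{R0} = (k₁/k₂)^[k₂/(k₂−k₁)].
= (3.35/0.332)^(0.332/(0.332−3.35)) = (10.09)^(-0.1100) = 0.7755.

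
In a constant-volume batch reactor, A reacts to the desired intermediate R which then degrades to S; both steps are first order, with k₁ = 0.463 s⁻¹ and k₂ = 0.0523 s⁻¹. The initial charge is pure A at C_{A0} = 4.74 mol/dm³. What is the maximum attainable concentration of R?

3.59 mol/dm³

For a first-order series the maximum intermediate yield is C_{R,max}/C_{A0} = (k₁/k₂)^[k₂/(k₂−k₁)].
= (0.463/0.0523)^(0.0523/(0.0523−0.463)) = (8.853)^(-0.1273) = 0.7575.
C_{R,max} = 0.7575×4.74 = 3.59 mol/dm³.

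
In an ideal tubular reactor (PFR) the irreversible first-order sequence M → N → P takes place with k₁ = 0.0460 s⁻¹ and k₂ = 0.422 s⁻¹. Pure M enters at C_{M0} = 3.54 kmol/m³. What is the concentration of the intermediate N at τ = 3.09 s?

Solving the coupled first-order balances gives C_N(τ) = [k₁/(k₂−k₁)]·C_{M0}·(e^(−k₁τ) − e^(−k₂τ)).
e^(−k₁τ) = e^(−0.0460×3.09) = e^(−0.1421) = 0.8675; e^(−k₂τ) = e^(−1.304) = 0.2714.
C_N = 0.0460×3.54/(0.422−0.0460) × (0.8675−0.2714) = 0.4331×0.5961 = 0.2581 kmol/m³.

0.258 kmol/m³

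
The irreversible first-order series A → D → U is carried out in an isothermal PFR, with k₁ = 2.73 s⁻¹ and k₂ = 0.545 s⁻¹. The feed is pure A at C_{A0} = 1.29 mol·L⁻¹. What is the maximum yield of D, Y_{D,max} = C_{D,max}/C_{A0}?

0.669

At the optimum, C_{D,max}/C_{A0} = (k₁/k₂)^[k₂/(k₂−k₁)].
= (2.73/0.545)^(0.545/(0.545−2.73)) = (5.009)^(-0.2494) = 0.6691.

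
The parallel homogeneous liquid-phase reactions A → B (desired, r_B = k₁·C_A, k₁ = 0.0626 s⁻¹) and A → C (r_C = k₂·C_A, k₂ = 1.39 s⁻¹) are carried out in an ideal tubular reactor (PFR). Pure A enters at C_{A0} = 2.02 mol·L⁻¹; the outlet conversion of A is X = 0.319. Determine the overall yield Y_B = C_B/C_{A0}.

0.0137

C_A = C_{A0}(1−X) = 1.376 mol·L⁻¹.
Both paths are first order in A, so the instantaneous fraction to B is constant: dC_B/d(−C_A) = k₁/(k₁+k₂) = 0.04310.
C_B = 0.04310·(C_{A0}−C_A) = 0.04310×0.6444 = 0.0278 mol·L⁻¹.
Y_B = C_B/C_{A0} = 0.02777/2.02 = 0.0137.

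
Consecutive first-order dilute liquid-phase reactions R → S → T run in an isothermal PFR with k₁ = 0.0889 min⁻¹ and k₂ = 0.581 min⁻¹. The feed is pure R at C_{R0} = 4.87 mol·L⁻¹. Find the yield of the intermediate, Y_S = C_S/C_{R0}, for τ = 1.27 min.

Solving the coupled first-order balances gives C_S(τ) = [k₁/(k₂−k₁)]·C_{R0}·(e^(−k₁τ) − e^(−k₂τ)).
e^(−k₁τ) = e^(−0.0889×1.27) = e^(−0.1129) = 0.8932; e^(−k₂τ) = e^(−0.7379) = 0.4781.
C_S = 0.0889×4.87/(0.581−0.0889) × (0.8932−0.4781) = 0.8798×0.4151 = 0.3652 mol·L⁻¹.
Y_S = C_S/C_{R0} = 0.3652/4.87 = 0.0750.

0.0750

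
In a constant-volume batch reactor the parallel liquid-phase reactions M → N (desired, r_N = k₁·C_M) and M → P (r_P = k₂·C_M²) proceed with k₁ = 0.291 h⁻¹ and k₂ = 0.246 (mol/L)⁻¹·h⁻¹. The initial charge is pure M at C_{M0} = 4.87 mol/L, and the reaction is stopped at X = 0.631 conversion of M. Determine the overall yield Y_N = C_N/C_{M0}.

C_M = C_{M0}(1−X) = 1.797 mol/L.
Along a PFR/batch, dC_N/dC_M = −r_N/(r_N+r_P) = −k₁/(k₁+k₂·C_M).
Integrating from C_{M0} to C_M: C_N = (0.291/0.246)·ln[(0.291+0.246·4.87)/(0.291+0.246·1.80)] = 1.183·ln(1.489/0.7331) = 0.8383 mol/L.
Y_N = C_N/C_{M0} = 0.8383/4.87 = 0.172.

0.172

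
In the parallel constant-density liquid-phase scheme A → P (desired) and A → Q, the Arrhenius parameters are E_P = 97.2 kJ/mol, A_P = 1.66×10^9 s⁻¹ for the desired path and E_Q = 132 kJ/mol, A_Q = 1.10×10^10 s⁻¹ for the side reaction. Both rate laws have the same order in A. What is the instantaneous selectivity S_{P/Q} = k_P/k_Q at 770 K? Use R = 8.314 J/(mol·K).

Since both paths have the same order in A, the concentration cancels and S_{P/Q} = k_P/k_Q = (A_P/A_Q)·exp[(E_Q−E_P)/(RT)].
(E_Q−E_P)/(RT) = (132−97.2)×10³/(8.314×770) = 34800/6402 = 5.436.
k_P/k_Q = (1.66×10^9/1.10×10^10)·exp(5.436) = 0.1509 × 229.5 = 34.6.
Since E_P < E_Q, lowering the temperature improves selectivity toward P.

34.6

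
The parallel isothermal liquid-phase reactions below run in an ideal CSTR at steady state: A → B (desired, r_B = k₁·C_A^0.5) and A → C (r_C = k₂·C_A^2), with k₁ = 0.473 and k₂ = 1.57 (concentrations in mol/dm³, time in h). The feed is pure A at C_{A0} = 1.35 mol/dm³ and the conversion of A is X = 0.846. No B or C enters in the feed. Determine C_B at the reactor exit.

0.869 mol/dm³

Exit C_A = C_{A0}(1−X) = 1.35×0.154 = 0.2079 mol/dm³.
In a CSTR the entire volume is at exit conditions, so r_B = 0.473×0.2079^0.5 = 0.2157 and r_C = 1.57×0.2079^2 = 0.06786.
Fraction of consumed A going to B: r_B/(r_B+r_C) = 0.7607.
C_B = 0.7607·C_{A0}·X = 0.7607×1.35×0.846 = 0.869 mol/dm³.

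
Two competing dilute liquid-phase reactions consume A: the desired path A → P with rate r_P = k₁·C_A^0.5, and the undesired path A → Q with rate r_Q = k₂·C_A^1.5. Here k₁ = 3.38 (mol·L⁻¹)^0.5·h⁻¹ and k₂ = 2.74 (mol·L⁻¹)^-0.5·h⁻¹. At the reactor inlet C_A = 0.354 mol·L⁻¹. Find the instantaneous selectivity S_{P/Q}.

3.48

S_{P/Q} = r_P/r_Q = (k₁·C_A^0.5)/(k₂·C_A^1.5) = (k₁/k₂)·C_A⁻¹.
= (3.38×0.3540^0.5) / (2.74×0.3540^1.5) = 2.011/0.5771 = 3.48.
The undesired path is higher order in A, so low C_A (CSTR or dilute feed) favours P.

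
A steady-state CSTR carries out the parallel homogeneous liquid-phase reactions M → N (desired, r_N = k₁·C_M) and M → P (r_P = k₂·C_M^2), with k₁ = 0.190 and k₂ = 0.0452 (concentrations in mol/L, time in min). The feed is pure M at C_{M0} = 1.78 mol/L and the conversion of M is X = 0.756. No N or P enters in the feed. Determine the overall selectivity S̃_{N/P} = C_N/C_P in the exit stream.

9.68

Exit C_M = C_{M0}(1−X) = 1.78×0.244 = 0.4343 mol/L.
A CSTR operates uniformly at the exit composition, giving r_N = 0.08252 and r_P = 0.008526 (each k·C_M^n at C_M = 0.4343).
Overall selectivity = C_N/C_P = r_Nτ/(r_Pτ) = r_N/r_P = 9.68.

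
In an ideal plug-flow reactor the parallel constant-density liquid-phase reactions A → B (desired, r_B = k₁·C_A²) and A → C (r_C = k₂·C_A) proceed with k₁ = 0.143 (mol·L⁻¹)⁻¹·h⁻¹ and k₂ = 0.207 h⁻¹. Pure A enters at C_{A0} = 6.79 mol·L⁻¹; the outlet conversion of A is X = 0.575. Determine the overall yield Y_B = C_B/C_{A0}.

C_A = C_{A0}(1−X) = 2.886 mol·L⁻¹.
Along a PFR/batch, dC_C/dC_A = −r_C/(r_B+r_C) = −k₂/(k₂+k₁·C_A).
Integrating from C_{A0} to C_A: C_C = (0.207/0.143)·ln[(0.207+0.143·6.79)/(0.207+0.143·2.89)] = 1.448·ln(1.178/0.6197) = 0.9299 mol·L⁻¹.
Then C_B = (C_{A0}−C_A) − C_C = 3.904 − 0.9299 = 2.974 mol·L⁻¹.
Y_B = C_B/C_{A0} = 2.974/6.79 = 0.438.

0.438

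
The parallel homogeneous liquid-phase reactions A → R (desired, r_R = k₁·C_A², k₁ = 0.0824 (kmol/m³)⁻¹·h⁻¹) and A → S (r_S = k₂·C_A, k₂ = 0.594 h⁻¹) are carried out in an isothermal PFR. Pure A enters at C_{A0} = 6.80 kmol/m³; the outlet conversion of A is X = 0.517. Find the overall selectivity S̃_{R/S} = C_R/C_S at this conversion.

0.688

C_A = C_{A0}(1−X) = 3.284 kmol/m³.
Along a PFR/batch, dC_S/dC_A = −r_S/(r_R+r_S) = −k₂/(k₂+k₁·C_A).
Integrating from C_{A0} to C_A: C_S = (0.594/0.0824)·ln[(0.594+0.0824·6.80)/(0.594+0.0824·3.28)] = 7.209·ln(1.154/0.8646) = 2.083 kmol/m³.
Then C_R = (C_{A0}−C_A) − C_S = 3.516 − 2.083 = 1.433 kmol/m³.
S̃_{R/S} = C_R/C_S = 1.433/2.083 = 0.688.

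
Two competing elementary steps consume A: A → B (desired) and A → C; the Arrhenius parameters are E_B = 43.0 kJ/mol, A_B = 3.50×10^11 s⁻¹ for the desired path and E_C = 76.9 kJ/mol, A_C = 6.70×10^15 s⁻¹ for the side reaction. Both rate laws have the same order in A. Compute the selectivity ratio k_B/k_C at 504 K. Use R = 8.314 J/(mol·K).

0.170

Since both paths have the same order in A, the concentration cancels and S_{B/C} = k_B/k_C = (A_B/A_C)·exp[(E_C−E_B)/(RT)].
(E_C−E_B)/(RT) = (76.9−43.0)×10³/(8.314×504) = 33900/4190 = 8.090.
k_B/k_C = (3.50×10^11/6.70×10^15)·exp(8.090) = 5.224×10^-5 × 3262 = 0.170.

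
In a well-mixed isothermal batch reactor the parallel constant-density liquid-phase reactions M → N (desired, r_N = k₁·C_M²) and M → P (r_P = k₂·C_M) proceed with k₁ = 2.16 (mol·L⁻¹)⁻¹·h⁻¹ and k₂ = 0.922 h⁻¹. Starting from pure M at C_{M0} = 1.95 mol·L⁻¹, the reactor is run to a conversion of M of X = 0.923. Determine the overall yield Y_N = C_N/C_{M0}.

0.613

C_M = C_{M0}(1−X) = 0.1501 mol·L⁻¹.
Along a PFR/batch, dC_P/dC_M = −r_P/(r_N+r_P) = −k₂/(k₂+k₁·C_M).
Integrating from C_{M0} to C_M: C_P = (0.922/2.16)·ln[(0.922+2.16·1.95)/(0.922+2.16·0.150)] = 0.4269·ln(5.134/1.246) = 0.6043 mol·L⁻¹.
Then C_N = (C_{M0}−C_M) − C_P = 1.800 − 0.6043 = 1.196 mol·L⁻¹.
Y_N = C_N/C_{M0} = 1.196/1.95 = 0.613.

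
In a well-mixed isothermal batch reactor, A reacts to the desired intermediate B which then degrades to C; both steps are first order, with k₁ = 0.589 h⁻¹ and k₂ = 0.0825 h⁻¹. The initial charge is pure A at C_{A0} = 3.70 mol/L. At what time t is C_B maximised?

The intermediate peaks when r₁ = r₂, i.e. k₁e^(−k₁t) = k₂e^(−k₂t), giving t_opt = ln(k₂/k₁)/(k₂−k₁).
= ln(0.0825/0.589)/(0.0825−0.589) = ln(0.1401)/-0.5065 = -1.966/-0.5065 = 3.88 h.

3.88 h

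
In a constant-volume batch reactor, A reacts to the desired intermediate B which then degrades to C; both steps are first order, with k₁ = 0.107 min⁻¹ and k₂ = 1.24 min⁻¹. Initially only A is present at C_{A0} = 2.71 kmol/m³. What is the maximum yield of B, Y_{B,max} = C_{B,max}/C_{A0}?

For a first-order series the maximum intermediate yield is C_{B,max}/C_{A0} = (k₁/k₂)^[k₂/(k₂−k₁)].
= (0.107/1.24)^(1.24/(1.24−0.107)) = (0.08629)^(1.094) = 0.06847.

0.0685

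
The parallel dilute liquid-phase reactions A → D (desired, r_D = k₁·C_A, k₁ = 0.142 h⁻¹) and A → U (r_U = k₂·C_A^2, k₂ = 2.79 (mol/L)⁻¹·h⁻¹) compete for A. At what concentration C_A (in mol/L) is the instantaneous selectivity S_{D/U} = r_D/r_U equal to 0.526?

S_{D/U} = (k₁/k₂)·C_A⁻¹ ⇒ C_A = (S·k₂/k₁)^(-1).
= (0.526×2.79/0.142)^(-1) = (10.33)^(-1) = 0.0968 mol/L.

0.0968 mol/L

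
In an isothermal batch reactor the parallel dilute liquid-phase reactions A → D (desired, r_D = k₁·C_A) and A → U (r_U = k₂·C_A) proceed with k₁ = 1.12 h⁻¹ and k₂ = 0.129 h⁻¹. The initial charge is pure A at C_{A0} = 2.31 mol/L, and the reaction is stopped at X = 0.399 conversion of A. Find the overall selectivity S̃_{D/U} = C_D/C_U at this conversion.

C_A = C_{A0}(1−X) = 1.388 mol/L.
Both paths are first order in A, so the instantaneous fraction to D is constant: dC_D/d(−C_A) = k₁/(k₁+k₂) = 0.8967.
C_D = 0.8967·(C_{A0}−C_A) = 0.8967×0.9217 = 0.826 mol/L.
C_U = (C_{A0}−C_A)−C_D = 0.09519 mol/L; S̃_{D/U} = 0.8265/0.09519 = 8.68.

8.68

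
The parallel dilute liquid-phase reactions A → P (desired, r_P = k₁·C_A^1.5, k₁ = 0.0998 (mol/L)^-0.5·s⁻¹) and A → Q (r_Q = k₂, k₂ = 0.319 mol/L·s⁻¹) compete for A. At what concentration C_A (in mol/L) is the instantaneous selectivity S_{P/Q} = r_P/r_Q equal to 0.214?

0.776 mol/L

S_{P/Q} = (k₁/k₂)·C_A^1.5 ⇒ C_A = (S·k₂/k₁)^(1/1.5).
= (0.214×0.319/0.0998)^(0.6667) = (0.6840)^(0.6667) = 0.776 mol/L.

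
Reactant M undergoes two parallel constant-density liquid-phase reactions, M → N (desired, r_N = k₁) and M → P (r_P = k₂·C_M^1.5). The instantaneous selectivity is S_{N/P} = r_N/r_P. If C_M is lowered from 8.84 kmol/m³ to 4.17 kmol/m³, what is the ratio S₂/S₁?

3.09

S_{N/P} = (k₁/k₂)·C_M^-1.5, so S₂/S₁ = (C_{M,2}/C_{M,1})^-1.5.
= (4.17/8.84)^(-1.5) = (0.4717)^(-1.5) = 3.09.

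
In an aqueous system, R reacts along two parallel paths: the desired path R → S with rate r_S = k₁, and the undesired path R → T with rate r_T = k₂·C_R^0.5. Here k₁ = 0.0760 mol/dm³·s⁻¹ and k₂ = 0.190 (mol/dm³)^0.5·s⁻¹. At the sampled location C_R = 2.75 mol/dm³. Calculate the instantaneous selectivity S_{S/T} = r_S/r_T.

S_{S/T} = r_S/r_T = (k₁)/(k₂·C_R^0.5) = (k₁/k₂)·C_R^-0.5.
= (0.0760) / (0.190×2.750^0.5) = 0.07600/0.3151 = 0.241.
The undesired path is higher order in R, so low C_R (CSTR or dilute feed) favours S.

0.241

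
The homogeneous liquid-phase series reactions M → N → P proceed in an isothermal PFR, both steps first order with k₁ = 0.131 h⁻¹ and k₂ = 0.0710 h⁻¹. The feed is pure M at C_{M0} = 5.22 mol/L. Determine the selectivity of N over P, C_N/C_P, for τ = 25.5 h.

For first-order series with pure M initially, C_N(τ) = k₁C_{M0}/(k₂−k₁)·(e^(−k₁τ) − e^(−k₂τ)).
e^(−k₁τ) = e^(−0.131×25.5) = e^(−3.341) = 0.03542; e^(−k₂τ) = e^(−1.810) = 0.1636.
C_N = 0.131×5.22/(0.0710−0.131) × (0.03542−0.1636) = (-11.40)×(-0.1282) = 1.461 mol/L.
C_M = C_{M0}e^(−k₁τ) = 0.1849 mol/L, so C_P = C_{M0}−C_M−C_N = 3.575 mol/L; C_N/C_P = 0.409.

0.409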